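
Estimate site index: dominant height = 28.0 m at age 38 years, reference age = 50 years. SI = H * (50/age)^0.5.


50/38 = 1.31579
(1.31579)^0.5 = 1.14708
SI = 28.0 * 1.14708 = 32.1182 ≈ 32.1 m

32.1 m


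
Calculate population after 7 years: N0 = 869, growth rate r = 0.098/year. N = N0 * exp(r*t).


r*t = 0.098 * 7 = 0.686
exp(0.686) = 1.98576
N = 869 * 1.98576 = 1725.63 ≈ 1726

1726


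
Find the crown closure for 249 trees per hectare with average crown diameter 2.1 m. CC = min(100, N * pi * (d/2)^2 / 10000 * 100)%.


(d/2)^2 = (2.1/2)^2 = 1.05^2 = 1.1025
Crown area = 3.141593 * 1.1025 = 3.46361 m^2
N * area / 10000 * 100 = 249 * 3.46361 / 10000 * 100 = 8.62439
CC = min(100, 8.62439) = 8.62439 ≈ 8.6%

8.6%


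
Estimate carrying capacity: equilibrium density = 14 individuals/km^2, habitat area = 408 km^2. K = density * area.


K = 14 * 408 = 5712 individuals

5712 individuals


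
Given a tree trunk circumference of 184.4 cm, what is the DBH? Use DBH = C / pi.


DBH = C / pi = 184.4 / 3.141593 = 58.6963 ≈ 58.70 cm

58.70 cm


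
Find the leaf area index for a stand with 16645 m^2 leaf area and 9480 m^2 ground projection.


LAI = 16645 / 9480 = 1.7558 ≈ 1.76

1.76


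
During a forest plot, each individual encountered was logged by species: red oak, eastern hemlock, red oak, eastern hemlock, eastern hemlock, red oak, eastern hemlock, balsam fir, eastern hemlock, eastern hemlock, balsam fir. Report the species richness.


Total individuals logged = 11
Distinct species (count of individuals): red oak (3), eastern hemlock (6), balsam fir (2)
Species richness = number of distinct species = 3

3


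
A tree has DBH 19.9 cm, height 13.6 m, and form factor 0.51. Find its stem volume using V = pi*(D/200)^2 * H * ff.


(D/200)^2 = (19.9/200)^2 = 0.0995^2 = 0.00990025
BA = 3.141593 * 0.00990025 = 0.0311026 m^2
V = 0.0311026 * 13.6 * 0.51 = 0.215728 ≈ 0.216 m^3

0.216 m^3


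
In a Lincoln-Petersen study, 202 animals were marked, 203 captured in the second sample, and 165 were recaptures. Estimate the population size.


N = M * C / R = 202 * 203 / 165 = 41006 / 165 = 248.52 ≈ 249

249 individuals


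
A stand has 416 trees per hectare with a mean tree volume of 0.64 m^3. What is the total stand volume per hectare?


V_stand = 416 * 0.64 = 266.24 ≈ 266.2 m^3/ha

266.2 m^3/ha


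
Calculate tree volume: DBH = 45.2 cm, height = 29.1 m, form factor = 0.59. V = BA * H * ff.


(D/200)^2 = (45.2/200)^2 = 0.226^2 = 0.051076
BA = 3.141593 * 0.051076 = 0.160460 m^2
V = 0.160460 * 29.1 * 0.59 = 2.75494 ≈ 2.755 m^3

2.755 m^3


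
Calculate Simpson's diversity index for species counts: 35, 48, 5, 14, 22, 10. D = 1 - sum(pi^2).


Total N = 35 + 48 + 5 + 14 + 22 + 10 = 134
Per-species terms:
  p = 35/134 = 0.261194; p^2 = 0.261194^2 = 0.068222
  p = 48/134 = 0.358209; p^2 = 0.358209^2 = 0.128314
  p = 5/134 = 0.037313; p^2 = 0.037313^2 = 0.001392
  p = 14/134 = 0.104478; p^2 = 0.104478^2 = 0.010916
  p = 22/134 = 0.164179; p^2 = 0.164179^2 = 0.026955
  p = 10/134 = 0.074627; p^2 = 0.074627^2 = 0.005569
sum(p^2) = 0.068222 + 0.128314 + 0.001392 + 0.010916 + 0.026955 + 0.005569 = 0.241368
D = 1 - 0.241368 = 0.758632 ≈ 0.7586

0.7586


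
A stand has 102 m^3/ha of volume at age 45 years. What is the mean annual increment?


MAI = 102 / 45 = 2.2667 ≈ 2.27 m^3/ha/yr

2.27 m^3/ha/yr


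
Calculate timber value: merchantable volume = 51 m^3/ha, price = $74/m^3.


Value = 51 * 74 = $3774/ha

$3774/ha


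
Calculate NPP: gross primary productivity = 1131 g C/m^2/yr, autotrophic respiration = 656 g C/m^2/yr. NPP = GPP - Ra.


NPP = GPP - Ra = 1131 - 656 = 475 g C/m^2/yr

475 g C/m^2/yr


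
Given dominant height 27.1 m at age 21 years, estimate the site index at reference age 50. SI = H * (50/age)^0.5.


50/21 = 2.38095
(2.38095)^0.5 = 1.54303
SI = 27.1 * 1.54303 = 41.8161 ≈ 41.8 m

41.8 m


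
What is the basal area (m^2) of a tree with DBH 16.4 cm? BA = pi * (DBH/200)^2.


D/200 = 16.4/200 = 0.082 m
(D/200)^2 = 0.082^2 = 0.006724
BA = 3.141593 * 0.006724 = 0.0211241 ≈ 0.0211 m^2

0.0211 m^2


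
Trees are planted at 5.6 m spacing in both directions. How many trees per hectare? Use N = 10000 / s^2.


N = 10000 / 5.6^2 = 10000 / 31.36 = 318.878 ≈ 319 trees/ha

319 trees/ha


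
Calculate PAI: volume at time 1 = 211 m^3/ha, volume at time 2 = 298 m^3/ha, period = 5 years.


PAI = (V2 - V1) / period = (298 - 211) / 5 = 87 / 5 = 17.40 m^3/ha/yr

17.40 m^3/ha/yr


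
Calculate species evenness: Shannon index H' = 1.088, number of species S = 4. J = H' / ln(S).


ln(4) = 1.38629
J = H' / ln(S) = 1.088 / 1.38629 = 0.784829 ≈ 0.7848

0.7848


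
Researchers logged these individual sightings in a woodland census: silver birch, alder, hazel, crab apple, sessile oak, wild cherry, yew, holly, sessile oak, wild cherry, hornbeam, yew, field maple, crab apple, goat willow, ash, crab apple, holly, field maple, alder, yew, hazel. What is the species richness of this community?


Total individuals logged = 22
Distinct species (count of individuals): silver birch (1), alder (2), hazel (2), crab apple (3), sessile oak (2), wild cherry (2), yew (3), holly (2), hornbeam (1), field maple (2), goat willow (1), ash (1)
Species richness = number of distinct species = 12

12


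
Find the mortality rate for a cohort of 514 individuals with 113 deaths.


Mortality rate = 113 / 514 = 0.219844 ≈ 0.2198

0.2198


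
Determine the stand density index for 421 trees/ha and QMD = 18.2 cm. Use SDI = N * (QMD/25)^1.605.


QMD/25 = 18.2/25 = 0.728
(0.728)^1.605 = exp(1.605 * ln(0.728)) = exp(1.605 * (-0.317454)) = exp(-0.509514) = 0.600787
SDI = 421 * 0.600787 = 252.931 ≈ 253

253


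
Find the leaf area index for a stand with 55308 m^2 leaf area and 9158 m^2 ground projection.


LAI = 55308 / 9158 = 6.0393 ≈ 6.04

6.04


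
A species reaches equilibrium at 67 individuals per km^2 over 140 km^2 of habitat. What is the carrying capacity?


K = 67 * 140 = 9380 individuals

9380 individuals


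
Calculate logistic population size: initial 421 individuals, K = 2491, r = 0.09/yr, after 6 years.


(K - N0)/N0 = (2491 - 421)/421 = 2070/421 = 4.91686
r*t = 0.09 * 6 = 0.54; exp(-0.54) = 0.582748
4.91686 * 0.582748 = 2.86529
1 + 2.86529 = 3.86529
N = 2491 / 3.86529 = 644.454 ≈ 644

644


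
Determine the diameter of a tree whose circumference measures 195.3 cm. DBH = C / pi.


DBH = C / pi = 195.3 / 3.141593 = 62.1659 ≈ 62.17 cm

62.17 cm


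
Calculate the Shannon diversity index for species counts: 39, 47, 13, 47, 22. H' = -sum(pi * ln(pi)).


Total N = 39 + 47 + 13 + 47 + 22 = 168
Per-species terms:
  p = 39/168 = 0.232143; ln(p) = -1.460402; p*ln(p) = 0.232143 * (-1.460402) = -0.339022
  p = 47/168 = 0.279762; ln(p) = -1.273816; p*ln(p) = 0.279762 * (-1.273816) = -0.356365
  p = 13/168 = 0.077381; ln(p) = -2.559014; p*ln(p) = 0.077381 * (-2.559014) = -0.198019
  p = 47/168 = 0.279762; ln(p) = -1.273816; p*ln(p) = 0.279762 * (-1.273816) = -0.356365
  p = 22/168 = 0.130952; ln(p) = -2.032924; p*ln(p) = 0.130952 * (-2.032924) = -0.266215
sum(p*ln(p)) = (-0.339022) + (-0.356365) + (-0.198019) + (-0.356365) + (-0.266215) = -1.515986
H' = -(-1.515986) = 1.515986 ≈ 1.5160

1.5160


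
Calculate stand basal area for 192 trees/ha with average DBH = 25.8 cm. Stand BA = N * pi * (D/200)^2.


(D/200)^2 = (25.8/200)^2 = 0.129^2 = 0.016641
Individual BA = 3.141593 * 0.016641 = 0.0522792 m^2
Stand BA = 192 * 0.0522792 = 10.0376 ≈ 10.04 m^2/ha

10.04 m^2/ha


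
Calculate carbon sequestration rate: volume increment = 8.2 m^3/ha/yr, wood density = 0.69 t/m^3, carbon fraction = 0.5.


C = 8.2 * 0.69 * 0.5 = 2.829 ≈ 2.83 t C/ha/yr

2.83 t C/ha/yr


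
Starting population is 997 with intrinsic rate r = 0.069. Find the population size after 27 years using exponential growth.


r*t = 0.069 * 27 = 1.863
exp(1.863) = 6.44304
N = 997 * 6.44304 = 6423.71 ≈ 6424

6424


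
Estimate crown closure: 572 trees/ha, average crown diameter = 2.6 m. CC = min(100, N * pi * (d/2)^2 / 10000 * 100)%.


(d/2)^2 = (2.6/2)^2 = 1.3^2 = 1.69
Crown area = 3.141593 * 1.69 = 5.30929 m^2
N * area / 10000 * 100 = 572 * 5.30929 / 10000 * 100 = 30.3691
CC = min(100, 30.3691) = 30.3691 ≈ 30.4%

30.4%


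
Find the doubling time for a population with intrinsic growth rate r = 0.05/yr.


td = ln(2) / 0.05 = 0.693147 / 0.05 = 13.8629 ≈ 13.9 years

13.9 years


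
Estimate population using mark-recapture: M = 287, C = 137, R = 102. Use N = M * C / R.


N = M * C / R = 287 * 137 / 102 = 39319 / 102 = 385.48 ≈ 385

385 individuals


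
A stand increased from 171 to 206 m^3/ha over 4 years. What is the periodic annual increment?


PAI = (V2 - V1) / period = (206 - 171) / 4 = 35 / 4 = 8.75 m^3/ha/yr

8.75 m^3/ha/yr


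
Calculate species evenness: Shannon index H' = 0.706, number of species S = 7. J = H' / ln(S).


ln(7) = 1.94591
J = H' / ln(S) = 0.706 / 1.94591 = 0.362812 ≈ 0.3628

0.3628


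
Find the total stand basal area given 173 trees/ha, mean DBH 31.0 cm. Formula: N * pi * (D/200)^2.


(D/200)^2 = (31.0/200)^2 = 0.155^2 = 0.024025
Individual BA = 3.141593 * 0.024025 = 0.0754768 m^2
Stand BA = 173 * 0.0754768 = 13.0575 ≈ 13.06 m^2/ha

13.06 m^2/ha


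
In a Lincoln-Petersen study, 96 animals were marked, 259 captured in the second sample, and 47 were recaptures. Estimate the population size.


N = M * C / R = 96 * 259 / 47 = 24864 / 47 = 529.02 ≈ 529

529 individuals


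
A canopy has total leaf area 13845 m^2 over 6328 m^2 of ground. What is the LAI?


LAI = 13845 / 6328 = 2.1879 ≈ 2.19

2.19


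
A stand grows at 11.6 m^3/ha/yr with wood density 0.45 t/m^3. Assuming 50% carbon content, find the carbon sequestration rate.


C = 11.6 * 0.45 * 0.5 = 2.61 t C/ha/yr

2.61 t C/ha/yr


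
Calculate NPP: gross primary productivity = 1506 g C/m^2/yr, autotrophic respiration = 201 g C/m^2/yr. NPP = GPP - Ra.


NPP = GPP - Ra = 1506 - 201 = 1305 g C/m^2/yr

1305 g C/m^2/yr


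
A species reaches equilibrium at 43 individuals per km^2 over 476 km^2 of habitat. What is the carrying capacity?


K = 43 * 476 = 20468 individuals

20468 individuals


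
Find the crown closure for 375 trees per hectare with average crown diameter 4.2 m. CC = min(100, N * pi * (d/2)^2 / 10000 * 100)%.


(d/2)^2 = (4.2/2)^2 = 2.1^2 = 4.41
Crown area = 3.141593 * 4.41 = 13.8544 m^2
N * area / 10000 * 100 = 375 * 13.8544 / 10000 * 100 = 51.9540
CC = min(100, 51.9540) = 51.9540 ≈ 52.0%

52.0%


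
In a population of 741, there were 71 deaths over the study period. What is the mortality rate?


Mortality rate = 71 / 741 = 0.095816 ≈ 0.0958

0.0958


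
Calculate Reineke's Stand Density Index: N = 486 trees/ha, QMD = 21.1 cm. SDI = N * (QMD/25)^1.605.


QMD/25 = 21.1/25 = 0.844
(0.844)^1.605 = exp(1.605 * ln(0.844)) = exp(1.605 * (-0.169603)) = exp(-0.272213) = 0.761692
SDI = 486 * 0.761692 = 370.182 ≈ 370

370


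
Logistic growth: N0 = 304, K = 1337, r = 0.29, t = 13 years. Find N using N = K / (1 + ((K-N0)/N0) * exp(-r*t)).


(K - N0)/N0 = (1337 - 304)/304 = 1033/304 = 3.39803
r*t = 0.29 * 13 = 3.77; exp(-3.77) = 0.0230521
3.39803 * 0.0230521 = 0.0783317
1 + 0.0783317 = 1.07833
N = 1337 / 1.07833 = 1239.88 ≈ 1240

1240


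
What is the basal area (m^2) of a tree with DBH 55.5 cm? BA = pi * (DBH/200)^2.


D/200 = 55.5/200 = 0.2775 m
(D/200)^2 = 0.2775^2 = 0.07700625
BA = 3.141593 * 0.07700625 = 0.241922 ≈ 0.2419 m^2

0.2419 m^2


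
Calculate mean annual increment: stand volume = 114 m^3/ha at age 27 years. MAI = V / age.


MAI = 114 / 27 = 4.2222 ≈ 4.22 m^3/ha/yr

4.22 m^3/ha/yr


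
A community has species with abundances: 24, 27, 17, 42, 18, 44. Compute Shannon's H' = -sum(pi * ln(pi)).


Total N = 24 + 27 + 17 + 42 + 18 + 44 = 172
Per-species terms:
  p = 24/172 = 0.139535; ln(p) = -1.969440; p*ln(p) = 0.139535 * (-1.969440) = -0.274806
  p = 27/172 = 0.156977; ln(p) = -1.851656; p*ln(p) = 0.156977 * (-1.851656) = -0.290667
  p = 17/172 = 0.098837; ln(p) = -2.314283; p*ln(p) = 0.098837 * (-2.314283) = -0.228737
  p = 42/172 = 0.244186; ln(p) = -1.409825; p*ln(p) = 0.244186 * (-1.409825) = -0.344260
  p = 18/172 = 0.104651; ln(p) = -2.257124; p*ln(p) = 0.104651 * (-2.257124) = -0.236210
  p = 44/172 = 0.255814; ln(p) = -1.363305; p*ln(p) = 0.255814 * (-1.363305) = -0.348753
sum(p*ln(p)) = (-0.274806) + (-0.290667) + (-0.228737) + (-0.344260) + (-0.236210) + (-0.348753) = -1.723433
H' = -(-1.723433) = 1.723433 ≈ 1.7234

1.7234


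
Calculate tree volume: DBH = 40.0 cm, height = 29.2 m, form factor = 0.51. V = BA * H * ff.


(D/200)^2 = (40.0/200)^2 = 0.2^2 = 0.04
BA = 3.141593 * 0.04 = 0.125664 m^2
V = 0.125664 * 29.2 * 0.51 = 1.87139 ≈ 1.871 m^3

1.871 m^3


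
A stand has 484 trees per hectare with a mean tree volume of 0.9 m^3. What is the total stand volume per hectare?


V_stand = 484 * 0.9 = 435.6 m^3/ha

435.6 m^3/ha


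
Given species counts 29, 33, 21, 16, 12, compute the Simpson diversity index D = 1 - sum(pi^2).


Total N = 29 + 33 + 21 + 16 + 12 = 111
Per-species terms:
  p = 29/111 = 0.261261; p^2 = 0.261261^2 = 0.068257
  p = 33/111 = 0.297297; p^2 = 0.297297^2 = 0.088386
  p = 21/111 = 0.189189; p^2 = 0.189189^2 = 0.035792
  p = 16/111 = 0.144144; p^2 = 0.144144^2 = 0.020777
  p = 12/111 = 0.108108; p^2 = 0.108108^2 = 0.011687
sum(p^2) = 0.068257 + 0.088386 + 0.035792 + 0.020777 + 0.011687 = 0.224899
D = 1 - 0.224899 = 0.775101 ≈ 0.7751

0.7751


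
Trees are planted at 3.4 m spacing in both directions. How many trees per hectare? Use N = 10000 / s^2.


N = 10000 / 3.4^2 = 10000 / 11.56 = 865.052 ≈ 865 trees/ha

865 trees/ha


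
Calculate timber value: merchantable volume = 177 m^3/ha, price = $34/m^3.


Value = 177 * 34 = $6018/ha

$6018/ha


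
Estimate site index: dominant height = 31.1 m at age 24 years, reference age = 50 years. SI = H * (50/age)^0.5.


50/24 = 2.08333
(2.08333)^0.5 = 1.44337
SI = 31.1 * 1.44337 = 44.8888 ≈ 44.9 m

44.9 m


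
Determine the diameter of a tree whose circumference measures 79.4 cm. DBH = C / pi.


DBH = C / pi = 79.4 / 3.141593 = 25.2738 ≈ 25.27 cm

25.27 cm


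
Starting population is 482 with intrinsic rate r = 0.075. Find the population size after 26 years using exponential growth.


r*t = 0.075 * 26 = 1.95
exp(1.95) = 7.02869
N = 482 * 7.02869 = 3387.83 ≈ 3388

3388


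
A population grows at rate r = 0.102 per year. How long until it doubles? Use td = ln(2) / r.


td = ln(2) / 0.102 = 0.693147 / 0.102 = 6.79556 ≈ 6.8 years

6.8 years


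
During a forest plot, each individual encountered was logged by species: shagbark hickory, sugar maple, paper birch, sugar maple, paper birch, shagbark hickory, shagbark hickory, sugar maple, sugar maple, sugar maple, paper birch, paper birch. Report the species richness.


Total individuals logged = 12
Distinct species (count of individuals): shagbark hickory (3), sugar maple (5), paper birch (4)
Species richness = number of distinct species = 3

3


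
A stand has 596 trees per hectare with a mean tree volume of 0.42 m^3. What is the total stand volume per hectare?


V_stand = 596 * 0.42 = 250.32 ≈ 250.3 m^3/ha

250.3 m^3/ha


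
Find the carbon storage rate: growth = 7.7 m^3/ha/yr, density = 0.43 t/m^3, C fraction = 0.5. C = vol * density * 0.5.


C = 7.7 * 0.43 * 0.5 = 1.6555 ≈ 1.66 t C/ha/yr

1.66 t C/ha/yr


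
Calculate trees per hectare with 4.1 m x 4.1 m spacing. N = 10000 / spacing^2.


N = 10000 / 4.1^2 = 10000 / 16.81 = 594.884 ≈ 595 trees/ha

595 trees/ha


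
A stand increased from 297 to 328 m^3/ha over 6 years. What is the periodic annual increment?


PAI = (V2 - V1) / period = (328 - 297) / 6 = 31 / 6 = 5.1667 ≈ 5.17 m^3/ha/yr

5.17 m^3/ha/yr


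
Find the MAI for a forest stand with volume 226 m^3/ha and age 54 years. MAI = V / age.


MAI = 226 / 54 = 4.1852 ≈ 4.19 m^3/ha/yr

4.19 m^3/ha/yr


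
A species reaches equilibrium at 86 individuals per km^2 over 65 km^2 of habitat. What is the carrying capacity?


K = 86 * 65 = 5590 individuals

5590 individuals


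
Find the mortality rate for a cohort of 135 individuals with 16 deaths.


Mortality rate = 16 / 135 = 0.118519 ≈ 0.1185

0.1185


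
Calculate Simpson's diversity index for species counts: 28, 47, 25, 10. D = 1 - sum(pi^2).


Total N = 28 + 47 + 25 + 10 = 110
Per-species terms:
  p = 28/110 = 0.254545; p^2 = 0.254545^2 = 0.064793
  p = 47/110 = 0.427273; p^2 = 0.427273^2 = 0.182562
  p = 25/110 = 0.227273; p^2 = 0.227273^2 = 0.051653
  p = 10/110 = 0.090909; p^2 = 0.090909^2 = 0.008264
sum(p^2) = 0.064793 + 0.182562 + 0.051653 + 0.008264 = 0.307272
D = 1 - 0.307272 = 0.692728 ≈ 0.6927

0.6927


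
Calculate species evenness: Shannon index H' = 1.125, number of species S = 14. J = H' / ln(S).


ln(14) = 2.63906
J = H' / ln(S) = 1.125 / 2.63906 = 0.426288 ≈ 0.4263

0.4263


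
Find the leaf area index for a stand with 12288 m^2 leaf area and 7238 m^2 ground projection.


LAI = 12288 / 7238 = 1.6977 ≈ 1.70

1.70


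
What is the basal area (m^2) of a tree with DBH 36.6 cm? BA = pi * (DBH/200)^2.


D/200 = 36.6/200 = 0.183 m
(D/200)^2 = 0.183^2 = 0.033489
BA = 3.141593 * 0.033489 = 0.105209 ≈ 0.1052 m^2

0.1052 m^2


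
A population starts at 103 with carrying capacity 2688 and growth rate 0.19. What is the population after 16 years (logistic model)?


(K - N0)/N0 = (2688 - 103)/103 = 2585/103 = 25.0971
r*t = 0.19 * 16 = 3.04; exp(-3.04) = 0.0478349
25.0971 * 0.0478349 = 1.20052
1 + 1.20052 = 2.20052
N = 2688 / 2.20052 = 1221.53 ≈ 1222

1222


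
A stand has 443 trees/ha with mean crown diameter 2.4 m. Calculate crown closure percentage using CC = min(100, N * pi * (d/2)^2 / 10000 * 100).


(d/2)^2 = (2.4/2)^2 = 1.2^2 = 1.44
Crown area = 3.141593 * 1.44 = 4.52389 m^2
N * area / 10000 * 100 = 443 * 4.52389 / 10000 * 100 = 20.0408
CC = min(100, 20.0408) = 20.0408 ≈ 20.0%

20.0%


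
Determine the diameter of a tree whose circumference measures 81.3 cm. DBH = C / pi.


DBH = C / pi = 81.3 / 3.141593 = 25.8786 ≈ 25.88 cm

25.88 cm


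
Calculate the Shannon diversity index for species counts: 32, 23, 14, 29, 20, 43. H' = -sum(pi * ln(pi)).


Total N = 32 + 23 + 14 + 29 + 20 + 43 = 161
Per-species terms:
  p = 32/161 = 0.198758; ln(p) = -1.615667; p*ln(p) = 0.198758 * (-1.615667) = -0.321127
  p = 23/161 = 0.142857; ln(p) = -1.945911; p*ln(p) = 0.142857 * (-1.945911) = -0.277987
  p = 14/161 = 0.086957; ln(p) = -2.442342; p*ln(p) = 0.086957 * (-2.442342) = -0.212379
  p = 29/161 = 0.180124; ln(p) = -1.714110; p*ln(p) = 0.180124 * (-1.714110) = -0.308752
  p = 20/161 = 0.124224; ln(p) = -2.085669; p*ln(p) = 0.124224 * (-2.085669) = -0.259090
  p = 43/161 = 0.267081; ln(p) = -1.320203; p*ln(p) = 0.267081 * (-1.320203) = -0.352601
sum(p*ln(p)) = (-0.321127) + (-0.277987) + (-0.212379) + (-0.308752) + (-0.259090) + (-0.352601) = -1.731936
H' = -(-1.731936) = 1.731936 ≈ 1.7319

1.7319


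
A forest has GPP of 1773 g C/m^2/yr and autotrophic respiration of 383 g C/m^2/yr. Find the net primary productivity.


NPP = GPP - Ra = 1773 - 383 = 1390 g C/m^2/yr

1390 g C/m^2/yr


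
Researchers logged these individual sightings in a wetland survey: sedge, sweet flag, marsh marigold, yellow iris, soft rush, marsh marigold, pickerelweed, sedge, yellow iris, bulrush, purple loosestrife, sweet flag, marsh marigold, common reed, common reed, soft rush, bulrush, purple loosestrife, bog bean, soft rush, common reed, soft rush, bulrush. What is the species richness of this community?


Total individuals logged = 23
Distinct species (count of individuals): sedge (2), sweet flag (2), marsh marigold (3), yellow iris (2), soft rush (4), pickerelweed (1), bulrush (3), purple loosestrife (2), common reed (3), bog bean (1)
Species richness = number of distinct species = 10

10


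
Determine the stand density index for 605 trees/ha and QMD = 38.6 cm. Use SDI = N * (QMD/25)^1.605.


QMD/25 = 38.6/25 = 1.544
(1.544)^1.605 = exp(1.605 * ln(1.544)) = exp(1.605 * 0.434376) = exp(0.697173) = 2.00807
SDI = 605 * 2.00807 = 1214.88 ≈ 1215

1215


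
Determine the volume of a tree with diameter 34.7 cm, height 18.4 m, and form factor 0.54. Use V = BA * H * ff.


(D/200)^2 = (34.7/200)^2 = 0.1735^2 = 0.03010225
BA = 3.141593 * 0.03010225 = 0.0945690 m^2
V = 0.0945690 * 18.4 * 0.54 = 0.939638 ≈ 0.940 m^3

0.940 m^3


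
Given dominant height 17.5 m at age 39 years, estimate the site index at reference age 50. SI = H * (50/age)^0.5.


50/39 = 1.28205
(1.28205)^0.5 = 1.13228
SI = 17.5 * 1.13228 = 19.8149 ≈ 19.8 m

19.8 m


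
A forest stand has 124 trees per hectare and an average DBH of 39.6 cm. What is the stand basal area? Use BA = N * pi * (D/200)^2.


(D/200)^2 = (39.6/200)^2 = 0.198^2 = 0.039204
Individual BA = 3.141593 * 0.039204 = 0.123163 m^2
Stand BA = 124 * 0.123163 = 15.2722 ≈ 15.27 m^2/ha

15.27 m^2/ha


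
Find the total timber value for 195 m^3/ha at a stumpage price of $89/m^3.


Value = 195 * 89 = $17355/ha

$17355/ha


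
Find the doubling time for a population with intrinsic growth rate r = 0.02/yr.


td = ln(2) / 0.02 = 0.693147 / 0.02 = 34.6574 ≈ 34.7 years

34.7 years


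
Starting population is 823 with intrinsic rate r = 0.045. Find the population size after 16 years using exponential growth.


r*t = 0.045 * 16 = 0.72
exp(0.72) = 2.05443
N = 823 * 2.05443 = 1690.80 ≈ 1691

1691


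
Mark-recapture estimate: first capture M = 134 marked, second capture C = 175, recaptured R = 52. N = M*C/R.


N = M * C / R = 134 * 175 / 52 = 23450 / 52 = 450.96 ≈ 451

451 individuals


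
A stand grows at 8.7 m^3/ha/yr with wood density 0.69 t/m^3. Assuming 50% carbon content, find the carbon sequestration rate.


C = 8.7 * 0.69 * 0.5 = 3.0015 ≈ 3.00 t C/ha/yr

3.00 t C/ha/yr


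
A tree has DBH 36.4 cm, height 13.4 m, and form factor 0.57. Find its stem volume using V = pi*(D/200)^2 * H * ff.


(D/200)^2 = (36.4/200)^2 = 0.182^2 = 0.033124
BA = 3.141593 * 0.033124 = 0.104062 m^2
V = 0.104062 * 13.4 * 0.57 = 0.794826 ≈ 0.795 m^3

0.795 m^3


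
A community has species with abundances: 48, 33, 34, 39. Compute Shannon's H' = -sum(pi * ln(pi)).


Total N = 48 + 33 + 34 + 39 = 154
Per-species terms:
  p = 48/154 = 0.311688; ln(p) = -1.165753; p*ln(p) = 0.311688 * (-1.165753) = -0.363351
  p = 33/154 = 0.214286; ln(p) = -1.540444; p*ln(p) = 0.214286 * (-1.540444) = -0.330096
  p = 34/154 = 0.220779; ln(p) = -1.510593; p*ln(p) = 0.220779 * (-1.510593) = -0.333507
  p = 39/154 = 0.253247; ln(p) = -1.373390; p*ln(p) = 0.253247 * (-1.373390) = -0.347807
sum(p*ln(p)) = (-0.363351) + (-0.330096) + (-0.333507) + (-0.347807) = -1.374761
H' = -(-1.374761) = 1.374761 ≈ 1.3748

1.3748


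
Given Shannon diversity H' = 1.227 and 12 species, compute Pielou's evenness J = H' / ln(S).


ln(12) = 2.48491
J = H' / ln(S) = 1.227 / 2.48491 = 0.493780 ≈ 0.4938

0.4938


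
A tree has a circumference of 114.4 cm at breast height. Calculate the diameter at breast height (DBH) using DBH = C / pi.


DBH = C / pi = 114.4 / 3.141593 = 36.4146 ≈ 36.41 cm

36.41 cm


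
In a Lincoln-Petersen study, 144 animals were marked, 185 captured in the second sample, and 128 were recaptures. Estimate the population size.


N = M * C / R = 144 * 185 / 128 = 26640 / 128 = 208.13 ≈ 208

208 individuals


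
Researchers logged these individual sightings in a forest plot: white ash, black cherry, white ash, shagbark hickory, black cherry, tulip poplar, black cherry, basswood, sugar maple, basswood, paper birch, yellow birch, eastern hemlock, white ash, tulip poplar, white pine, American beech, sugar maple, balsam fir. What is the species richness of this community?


Total individuals logged = 19
Distinct species (count of individuals): white ash (3), black cherry (3), shagbark hickory (1), tulip poplar (2), basswood (2), sugar maple (2), paper birch (1), yellow birch (1), eastern hemlock (1), white pine (1), American beech (1), balsam fir (1)
Species richness = number of distinct species = 12

12


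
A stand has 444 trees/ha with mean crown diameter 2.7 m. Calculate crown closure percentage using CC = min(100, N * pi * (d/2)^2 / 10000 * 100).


(d/2)^2 = (2.7/2)^2 = 1.35^2 = 1.8225
Crown area = 3.141593 * 1.8225 = 5.72555 m^2
N * area / 10000 * 100 = 444 * 5.72555 / 10000 * 100 = 25.4214
CC = min(100, 25.4214) = 25.4214 ≈ 25.4%

25.4%


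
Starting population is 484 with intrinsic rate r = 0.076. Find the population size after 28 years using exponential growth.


r*t = 0.076 * 28 = 2.128
exp(2.128) = 8.39805
N = 484 * 8.39805 = 4064.66 ≈ 4065

4065


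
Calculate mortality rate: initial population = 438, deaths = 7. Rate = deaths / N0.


Mortality rate = 7 / 438 = 0.015982 ≈ 0.0160

0.0160


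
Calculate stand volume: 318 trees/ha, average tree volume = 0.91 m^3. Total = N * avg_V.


V_stand = 318 * 0.91 = 289.38 ≈ 289.4 m^3/ha

289.4 m^3/ha


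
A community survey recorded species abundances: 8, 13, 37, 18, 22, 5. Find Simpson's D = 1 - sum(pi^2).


Total N = 8 + 13 + 37 + 18 + 22 + 5 = 103
Per-species terms:
  p = 8/103 = 0.077670; p^2 = 0.077670^2 = 0.006033
  p = 13/103 = 0.126214; p^2 = 0.126214^2 = 0.015930
  p = 37/103 = 0.359223; p^2 = 0.359223^2 = 0.129041
  p = 18/103 = 0.174757; p^2 = 0.174757^2 = 0.030540
  p = 22/103 = 0.213592; p^2 = 0.213592^2 = 0.045622
  p = 5/103 = 0.048544; p^2 = 0.048544^2 = 0.002357
sum(p^2) = 0.006033 + 0.015930 + 0.129041 + 0.030540 + 0.045622 + 0.002357 = 0.229523
D = 1 - 0.229523 = 0.770477 ≈ 0.7705

0.7705


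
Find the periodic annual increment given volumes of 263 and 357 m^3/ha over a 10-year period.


PAI = (V2 - V1) / period = (357 - 263) / 10 = 94 / 10 = 9.40 m^3/ha/yr

9.40 m^3/ha/yr


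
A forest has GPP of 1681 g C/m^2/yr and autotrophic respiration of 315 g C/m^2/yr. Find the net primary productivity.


NPP = GPP - Ra = 1681 - 315 = 1366 g C/m^2/yr

1366 g C/m^2/yr


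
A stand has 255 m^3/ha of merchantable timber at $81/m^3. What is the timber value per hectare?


Value = 255 * 81 = $20655/ha

$20655/ha


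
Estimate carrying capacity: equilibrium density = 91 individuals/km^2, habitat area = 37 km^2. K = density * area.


K = 91 * 37 = 3367 individuals

3367 individuals


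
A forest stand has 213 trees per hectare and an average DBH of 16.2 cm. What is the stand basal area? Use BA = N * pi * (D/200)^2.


(D/200)^2 = (16.2/200)^2 = 0.081^2 = 0.006561
Individual BA = 3.141593 * 0.006561 = 0.0206120 m^2
Stand BA = 213 * 0.0206120 = 4.39036 ≈ 4.39 m^2/ha

4.39 m^2/ha


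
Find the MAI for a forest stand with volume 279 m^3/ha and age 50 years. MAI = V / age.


MAI = 279 / 50 = 5.58 m^3/ha/yr

5.58 m^3/ha/yr


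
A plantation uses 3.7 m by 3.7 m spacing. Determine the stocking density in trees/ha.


N = 10000 / 3.7^2 = 10000 / 13.69 = 730.460 ≈ 730 trees/ha

730 trees/ha


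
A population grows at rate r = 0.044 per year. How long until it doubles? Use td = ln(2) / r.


td = ln(2) / 0.044 = 0.693147 / 0.044 = 15.7533 ≈ 15.8 years

15.8 years


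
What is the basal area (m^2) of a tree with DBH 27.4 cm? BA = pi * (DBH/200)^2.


D/200 = 27.4/200 = 0.137 m
(D/200)^2 = 0.137^2 = 0.018769
BA = 3.141593 * 0.018769 = 0.0589646 ≈ 0.0590 m^2

0.0590 m^2


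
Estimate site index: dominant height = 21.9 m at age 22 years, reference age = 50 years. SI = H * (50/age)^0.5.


50/22 = 2.27273
(2.27273)^0.5 = 1.50756
SI = 21.9 * 1.50756 = 33.0156 ≈ 33.0 m

33.0 m


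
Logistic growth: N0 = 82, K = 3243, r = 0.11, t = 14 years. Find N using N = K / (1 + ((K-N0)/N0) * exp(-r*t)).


(K - N0)/N0 = (3243 - 82)/82 = 3161/82 = 38.5488
r*t = 0.11 * 14 = 1.54; exp(-1.54) = 0.214381
38.5488 * 0.214381 = 8.26413
1 + 8.26413 = 9.26413
N = 3243 / 9.26413 = 350.060 ≈ 350

350


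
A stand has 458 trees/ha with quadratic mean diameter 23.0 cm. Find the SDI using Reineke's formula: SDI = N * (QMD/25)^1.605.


QMD/25 = 23.0/25 = 0.92
(0.92)^1.605 = exp(1.605 * ln(0.92)) = exp(1.605 * (-0.0833816)) = exp(-0.133827) = 0.874741
SDI = 458 * 0.874741 = 400.631 ≈ 401

401


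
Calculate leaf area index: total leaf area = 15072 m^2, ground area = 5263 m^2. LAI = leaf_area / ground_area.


LAI = 15072 / 5263 = 2.8638 ≈ 2.86

2.86


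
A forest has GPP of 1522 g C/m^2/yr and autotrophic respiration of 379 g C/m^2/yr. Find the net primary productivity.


NPP = GPP - Ra = 1522 - 379 = 1143 g C/m^2/yr

1143 g C/m^2/yr


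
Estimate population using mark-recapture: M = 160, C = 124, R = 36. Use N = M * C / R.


N = M * C / R = 160 * 124 / 36 = 19840 / 36 = 551.11 ≈ 551

551 individuals


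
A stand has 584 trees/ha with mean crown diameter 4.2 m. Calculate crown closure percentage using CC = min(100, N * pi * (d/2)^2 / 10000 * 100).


(d/2)^2 = (4.2/2)^2 = 2.1^2 = 4.41
Crown area = 3.141593 * 4.41 = 13.8544 m^2
N * area / 10000 * 100 = 584 * 13.8544 / 10000 * 100 = 80.9097
CC = min(100, 80.9097) = 80.9097 ≈ 80.9%

80.9%


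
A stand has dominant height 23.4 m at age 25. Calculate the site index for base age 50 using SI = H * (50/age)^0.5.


50/25 = 2.00000
(2.00000)^0.5 = 1.41421
SI = 23.4 * 1.41421 = 33.0925 ≈ 33.1 m

33.1 m


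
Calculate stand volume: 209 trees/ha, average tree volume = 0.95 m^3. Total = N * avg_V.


V_stand = 209 * 0.95 = 198.55 ≈ 198.6 m^3/ha

198.6 m^3/ha


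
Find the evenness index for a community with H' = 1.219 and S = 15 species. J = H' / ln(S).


ln(15) = 2.70805
J = H' / ln(S) = 1.219 / 2.70805 = 0.450139 ≈ 0.4501

0.4501


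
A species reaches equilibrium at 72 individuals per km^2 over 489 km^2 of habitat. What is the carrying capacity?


K = 72 * 489 = 35208 individuals

35208 individuals


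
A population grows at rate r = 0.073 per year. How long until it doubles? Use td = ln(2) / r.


td = ln(2) / 0.073 = 0.693147 / 0.073 = 9.49516 ≈ 9.5 years

9.5 years


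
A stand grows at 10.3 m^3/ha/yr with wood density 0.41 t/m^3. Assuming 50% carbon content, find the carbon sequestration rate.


C = 10.3 * 0.41 * 0.5 = 2.1115 ≈ 2.11 t C/ha/yr

2.11 t C/ha/yr


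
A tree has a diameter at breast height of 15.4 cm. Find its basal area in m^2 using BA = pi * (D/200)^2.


D/200 = 15.4/200 = 0.077 m
(D/200)^2 = 0.077^2 = 0.005929
BA = 3.141593 * 0.005929 = 0.0186265 ≈ 0.0186 m^2

0.0186 m^2


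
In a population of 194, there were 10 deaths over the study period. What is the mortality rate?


Mortality rate = 10 / 194 = 0.051546 ≈ 0.0515

0.0515


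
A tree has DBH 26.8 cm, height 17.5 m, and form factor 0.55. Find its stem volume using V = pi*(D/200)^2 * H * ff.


(D/200)^2 = (26.8/200)^2 = 0.134^2 = 0.017956
BA = 3.141593 * 0.017956 = 0.0564104 m^2
V = 0.0564104 * 17.5 * 0.55 = 0.542950 ≈ 0.543 m^3

0.543 m^3


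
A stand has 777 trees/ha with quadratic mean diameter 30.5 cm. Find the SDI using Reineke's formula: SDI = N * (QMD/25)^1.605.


QMD/25 = 30.5/25 = 1.22
(1.22)^1.605 = exp(1.605 * ln(1.22)) = exp(1.605 * 0.198851) = exp(0.319156) = 1.37597
SDI = 777 * 1.37597 = 1069.13 ≈ 1069

1069


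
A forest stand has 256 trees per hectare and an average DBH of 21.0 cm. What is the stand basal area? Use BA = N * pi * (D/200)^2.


(D/200)^2 = (21.0/200)^2 = 0.105^2 = 0.011025
Individual BA = 3.141593 * 0.011025 = 0.0346361 m^2
Stand BA = 256 * 0.0346361 = 8.86684 ≈ 8.87 m^2/ha

8.87 m^2/ha


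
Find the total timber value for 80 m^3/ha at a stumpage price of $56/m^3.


Value = 80 * 56 = $4480/ha

$4480/ha


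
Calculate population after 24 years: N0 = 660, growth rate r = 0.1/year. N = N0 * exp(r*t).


r*t = 0.1 * 24 = 2.4
exp(2.4) = 11.0232
N = 660 * 11.0232 = 7275.31 ≈ 7275

7275


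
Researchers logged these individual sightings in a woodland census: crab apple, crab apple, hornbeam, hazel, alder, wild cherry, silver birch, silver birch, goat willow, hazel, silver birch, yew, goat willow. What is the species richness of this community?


Total individuals logged = 13
Distinct species (count of individuals): crab apple (2), hornbeam (1), hazel (2), alder (1), wild cherry (1), silver birch (3), goat willow (2), yew (1)
Species richness = number of distinct species = 8

8


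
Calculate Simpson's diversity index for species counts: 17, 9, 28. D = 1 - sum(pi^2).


Total N = 17 + 9 + 28 = 54
Per-species terms:
  p = 17/54 = 0.314815; p^2 = 0.314815^2 = 0.099108
  p = 9/54 = 0.166667; p^2 = 0.166667^2 = 0.027778
  p = 28/54 = 0.518519; p^2 = 0.518519^2 = 0.268862
sum(p^2) = 0.099108 + 0.027778 + 0.268862 = 0.395748
D = 1 - 0.395748 = 0.604252 ≈ 0.6043

0.6043


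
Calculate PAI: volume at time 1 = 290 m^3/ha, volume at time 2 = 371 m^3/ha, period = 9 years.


PAI = (V2 - V1) / period = (371 - 290) / 9 = 81 / 9 = 9.00 m^3/ha/yr

9.00 m^3/ha/yr


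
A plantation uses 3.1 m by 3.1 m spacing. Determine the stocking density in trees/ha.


N = 10000 / 3.1^2 = 10000 / 9.61 = 1040.58 ≈ 1041 trees/ha

1041 trees/ha


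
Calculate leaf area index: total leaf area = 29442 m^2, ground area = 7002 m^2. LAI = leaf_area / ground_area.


LAI = 29442 / 7002 = 4.2048 ≈ 4.20

4.20


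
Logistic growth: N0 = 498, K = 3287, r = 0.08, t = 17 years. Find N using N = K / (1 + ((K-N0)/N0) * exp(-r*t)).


(K - N0)/N0 = (3287 - 498)/498 = 2789/498 = 5.60040
r*t = 0.08 * 17 = 1.36; exp(-1.36) = 0.256661
5.60040 * 0.256661 = 1.43740
1 + 1.43740 = 2.43740
N = 3287 / 2.43740 = 1348.57 ≈ 1349

1349


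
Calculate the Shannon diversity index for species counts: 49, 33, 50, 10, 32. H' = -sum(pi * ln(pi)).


Total N = 49 + 33 + 50 + 10 + 32 = 174
Per-species terms:
  p = 49/174 = 0.281609; ln(p) = -1.267236; p*ln(p) = 0.281609 * (-1.267236) = -0.356865
  p = 33/174 = 0.189655; ln(p) = -1.662549; p*ln(p) = 0.189655 * (-1.662549) = -0.315311
  p = 50/174 = 0.287356; ln(p) = -1.247033; p*ln(p) = 0.287356 * (-1.247033) = -0.358342
  p = 10/174 = 0.057471; ln(p) = -2.856475; p*ln(p) = 0.057471 * (-2.856475) = -0.164164
  p = 32/174 = 0.183908; ln(p) = -1.693320; p*ln(p) = 0.183908 * (-1.693320) = -0.311415
sum(p*ln(p)) = (-0.356865) + (-0.315311) + (-0.358342) + (-0.164164) + (-0.311415) = -1.506097
H' = -(-1.506097) = 1.506097 ≈ 1.5061

1.5061


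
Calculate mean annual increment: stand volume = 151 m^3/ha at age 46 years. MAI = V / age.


MAI = 151 / 46 = 3.2826 ≈ 3.28 m^3/ha/yr

3.28 m^3/ha/yr


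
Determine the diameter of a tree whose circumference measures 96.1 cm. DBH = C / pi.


DBH = C / pi = 96.1 / 3.141593 = 30.5896 ≈ 30.59 cm

30.59 cm


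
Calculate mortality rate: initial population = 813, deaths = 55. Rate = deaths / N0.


Mortality rate = 55 / 813 = 0.067651 ≈ 0.0677

0.0677


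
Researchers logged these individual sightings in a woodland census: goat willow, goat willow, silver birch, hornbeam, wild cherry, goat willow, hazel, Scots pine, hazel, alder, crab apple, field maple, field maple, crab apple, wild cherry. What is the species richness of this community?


Total individuals logged = 15
Distinct species (count of individuals): goat willow (3), silver birch (1), hornbeam (1), wild cherry (2), hazel (2), Scots pine (1), alder (1), crab apple (2), field maple (2)
Species richness = number of distinct species = 9

9


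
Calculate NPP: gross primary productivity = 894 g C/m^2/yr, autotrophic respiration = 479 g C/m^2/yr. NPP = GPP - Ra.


NPP = GPP - Ra = 894 - 479 = 415 g C/m^2/yr

415 g C/m^2/yr


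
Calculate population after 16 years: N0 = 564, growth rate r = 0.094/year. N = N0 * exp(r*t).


r*t = 0.094 * 16 = 1.504
exp(1.504) = 4.49965
N = 564 * 4.49965 = 2537.80 ≈ 2538

2538


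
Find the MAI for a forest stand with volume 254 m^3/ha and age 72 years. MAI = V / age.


MAI = 254 / 72 = 3.5278 ≈ 3.53 m^3/ha/yr

3.53 m^3/ha/yr


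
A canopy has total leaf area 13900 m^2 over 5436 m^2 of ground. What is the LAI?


LAI = 13900 / 5436 = 2.5570 ≈ 2.56

2.56


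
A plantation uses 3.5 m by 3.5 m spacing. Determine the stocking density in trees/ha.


N = 10000 / 3.5^2 = 10000 / 12.25 = 816.327 ≈ 816 trees/ha

816 trees/ha


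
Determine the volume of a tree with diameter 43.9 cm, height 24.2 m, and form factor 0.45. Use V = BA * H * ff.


(D/200)^2 = (43.9/200)^2 = 0.2195^2 = 0.04818025
BA = 3.141593 * 0.04818025 = 0.151363 m^2
V = 0.151363 * 24.2 * 0.45 = 1.64834 ≈ 1.648 m^3

1.648 m^3


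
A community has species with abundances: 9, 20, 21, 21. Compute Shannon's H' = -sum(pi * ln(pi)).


Total N = 9 + 20 + 21 + 21 = 71
Per-species terms:
  p = 9/71 = 0.126761; ln(p) = -2.065452; p*ln(p) = 0.126761 * (-2.065452) = -0.261819
  p = 20/71 = 0.281690; ln(p) = -1.266948; p*ln(p) = 0.281690 * (-1.266948) = -0.356887
  p = 21/71 = 0.295775; ln(p) = -1.218156; p*ln(p) = 0.295775 * (-1.218156) = -0.360300
  p = 21/71 = 0.295775; ln(p) = -1.218156; p*ln(p) = 0.295775 * (-1.218156) = -0.360300
sum(p*ln(p)) = (-0.261819) + (-0.356887) + (-0.360300) + (-0.360300) = -1.339306
H' = -(-1.339306) = 1.339306 ≈ 1.3393

1.3393


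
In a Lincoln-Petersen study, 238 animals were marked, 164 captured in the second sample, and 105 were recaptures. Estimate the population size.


N = M * C / R = 238 * 164 / 105 = 39032 / 105 = 371.73 ≈ 372

372 individuals


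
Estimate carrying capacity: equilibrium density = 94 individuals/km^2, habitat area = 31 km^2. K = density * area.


K = 94 * 31 = 2914 individuals

2914 individuals


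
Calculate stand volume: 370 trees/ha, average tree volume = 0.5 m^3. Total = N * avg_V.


V_stand = 370 * 0.5 = 185.0 m^3/ha

185.0 m^3/ha


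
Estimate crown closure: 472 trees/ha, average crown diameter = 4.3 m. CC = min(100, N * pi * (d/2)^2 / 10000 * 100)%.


(d/2)^2 = (4.3/2)^2 = 2.15^2 = 4.6225
Crown area = 3.141593 * 4.6225 = 14.5220 m^2
N * area / 10000 * 100 = 472 * 14.5220 / 10000 * 100 = 68.5438
CC = min(100, 68.5438) = 68.5438 ≈ 68.5%

68.5%


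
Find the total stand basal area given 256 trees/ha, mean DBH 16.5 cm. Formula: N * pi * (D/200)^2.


(D/200)^2 = (16.5/200)^2 = 0.0825^2 = 0.00680625
Individual BA = 3.141593 * 0.00680625 = 0.0213825 m^2
Stand BA = 256 * 0.0213825 = 5.47392 ≈ 5.47 m^2/ha

5.47 m^2/ha


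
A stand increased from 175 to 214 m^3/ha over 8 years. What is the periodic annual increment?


PAI = (V2 - V1) / period = (214 - 175) / 8 = 39 / 8 = 4.8750 ≈ 4.88 m^3/ha/yr

4.88 m^3/ha/yr


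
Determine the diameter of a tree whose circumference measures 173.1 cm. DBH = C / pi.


DBH = C / pi = 173.1 / 3.141593 = 55.0994 ≈ 55.10 cm

55.10 cm


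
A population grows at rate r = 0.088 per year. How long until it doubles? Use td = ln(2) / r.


td = ln(2) / 0.088 = 0.693147 / 0.088 = 7.87667 ≈ 7.9 years

7.9 years


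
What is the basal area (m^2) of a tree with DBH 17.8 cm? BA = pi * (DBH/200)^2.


D/200 = 17.8/200 = 0.089 m
(D/200)^2 = 0.089^2 = 0.007921
BA = 3.141593 * 0.007921 = 0.0248846 ≈ 0.0249 m^2

0.0249 m^2


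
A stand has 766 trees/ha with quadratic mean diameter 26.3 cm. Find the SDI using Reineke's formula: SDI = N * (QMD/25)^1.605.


QMD/25 = 26.3/25 = 1.052
(1.052)^1.605 = exp(1.605 * ln(1.052)) = exp(1.605 * 0.0506931) = exp(0.0813624) = 1.08476
SDI = 766 * 1.08476 = 830.926 ≈ 831

831


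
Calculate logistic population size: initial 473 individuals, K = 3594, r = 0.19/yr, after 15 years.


(K - N0)/N0 = (3594 - 473)/473 = 3121/473 = 6.59831
r*t = 0.19 * 15 = 2.85; exp(-2.85) = 0.0578443
6.59831 * 0.0578443 = 0.381675
1 + 0.381675 = 1.38168
N = 3594 / 1.38168 = 2601.18 ≈ 2601

2601
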